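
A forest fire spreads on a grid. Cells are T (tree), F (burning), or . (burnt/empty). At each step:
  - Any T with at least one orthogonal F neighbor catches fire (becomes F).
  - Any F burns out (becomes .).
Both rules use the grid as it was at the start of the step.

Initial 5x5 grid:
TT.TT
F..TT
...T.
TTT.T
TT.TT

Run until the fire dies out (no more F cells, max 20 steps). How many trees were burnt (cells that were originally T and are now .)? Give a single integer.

Step 1: +1 fires, +1 burnt (F count now 1)
Step 2: +1 fires, +1 burnt (F count now 1)
Step 3: +0 fires, +1 burnt (F count now 0)
Fire out after step 3
Initially T: 15, now '.': 12
Total burnt (originally-T cells now '.'): 2

Answer: 2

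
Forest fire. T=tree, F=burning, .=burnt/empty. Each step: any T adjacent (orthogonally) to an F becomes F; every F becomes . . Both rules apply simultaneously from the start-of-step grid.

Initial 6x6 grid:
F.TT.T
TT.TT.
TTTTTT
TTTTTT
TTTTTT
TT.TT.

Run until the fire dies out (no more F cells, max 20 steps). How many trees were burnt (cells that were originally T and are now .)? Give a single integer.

Answer: 28

Derivation:
Step 1: +1 fires, +1 burnt (F count now 1)
Step 2: +2 fires, +1 burnt (F count now 2)
Step 3: +2 fires, +2 burnt (F count now 2)
Step 4: +3 fires, +2 burnt (F count now 3)
Step 5: +4 fires, +3 burnt (F count now 4)
Step 6: +5 fires, +4 burnt (F count now 5)
Step 7: +5 fires, +5 burnt (F count now 5)
Step 8: +4 fires, +5 burnt (F count now 4)
Step 9: +2 fires, +4 burnt (F count now 2)
Step 10: +0 fires, +2 burnt (F count now 0)
Fire out after step 10
Initially T: 29, now '.': 35
Total burnt (originally-T cells now '.'): 28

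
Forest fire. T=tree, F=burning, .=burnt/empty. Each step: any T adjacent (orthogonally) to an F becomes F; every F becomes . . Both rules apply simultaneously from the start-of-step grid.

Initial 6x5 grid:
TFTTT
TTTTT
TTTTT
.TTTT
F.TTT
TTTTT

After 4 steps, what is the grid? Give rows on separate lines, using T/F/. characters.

Step 1: 4 trees catch fire, 2 burn out
  F.FTT
  TFTTT
  TTTTT
  .TTTT
  ..TTT
  FTTTT
Step 2: 5 trees catch fire, 4 burn out
  ...FT
  F.FTT
  TFTTT
  .TTTT
  ..TTT
  .FTTT
Step 3: 6 trees catch fire, 5 burn out
  ....F
  ...FT
  F.FTT
  .FTTT
  ..TTT
  ..FTT
Step 4: 5 trees catch fire, 6 burn out
  .....
  ....F
  ...FT
  ..FTT
  ..FTT
  ...FT

.....
....F
...FT
..FTT
..FTT
...FT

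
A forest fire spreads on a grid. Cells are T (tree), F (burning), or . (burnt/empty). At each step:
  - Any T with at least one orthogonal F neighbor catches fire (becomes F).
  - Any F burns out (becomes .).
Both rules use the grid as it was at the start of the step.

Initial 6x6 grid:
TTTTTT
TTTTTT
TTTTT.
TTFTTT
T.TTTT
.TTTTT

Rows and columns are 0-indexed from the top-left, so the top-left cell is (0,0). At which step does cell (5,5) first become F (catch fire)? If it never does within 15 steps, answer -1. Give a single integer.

Step 1: cell (5,5)='T' (+4 fires, +1 burnt)
Step 2: cell (5,5)='T' (+7 fires, +4 burnt)
Step 3: cell (5,5)='T' (+10 fires, +7 burnt)
Step 4: cell (5,5)='T' (+6 fires, +10 burnt)
Step 5: cell (5,5)='F' (+4 fires, +6 burnt)
  -> target ignites at step 5
Step 6: cell (5,5)='.' (+1 fires, +4 burnt)
Step 7: cell (5,5)='.' (+0 fires, +1 burnt)
  fire out at step 7

5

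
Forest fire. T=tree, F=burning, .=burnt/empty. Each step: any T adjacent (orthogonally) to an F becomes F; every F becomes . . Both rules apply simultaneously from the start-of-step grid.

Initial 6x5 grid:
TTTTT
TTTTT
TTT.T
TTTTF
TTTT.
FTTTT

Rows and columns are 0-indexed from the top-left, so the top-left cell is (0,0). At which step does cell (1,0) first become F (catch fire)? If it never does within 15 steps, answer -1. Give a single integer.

Step 1: cell (1,0)='T' (+4 fires, +2 burnt)
Step 2: cell (1,0)='T' (+6 fires, +4 burnt)
Step 3: cell (1,0)='T' (+7 fires, +6 burnt)
Step 4: cell (1,0)='F' (+5 fires, +7 burnt)
  -> target ignites at step 4
Step 5: cell (1,0)='.' (+3 fires, +5 burnt)
Step 6: cell (1,0)='.' (+1 fires, +3 burnt)
Step 7: cell (1,0)='.' (+0 fires, +1 burnt)
  fire out at step 7

4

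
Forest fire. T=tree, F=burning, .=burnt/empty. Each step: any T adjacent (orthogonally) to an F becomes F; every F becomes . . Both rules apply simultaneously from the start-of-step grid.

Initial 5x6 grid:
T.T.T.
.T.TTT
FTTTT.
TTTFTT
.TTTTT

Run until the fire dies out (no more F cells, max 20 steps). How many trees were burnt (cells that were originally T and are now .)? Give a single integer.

Answer: 19

Derivation:
Step 1: +6 fires, +2 burnt (F count now 6)
Step 2: +8 fires, +6 burnt (F count now 8)
Step 3: +3 fires, +8 burnt (F count now 3)
Step 4: +2 fires, +3 burnt (F count now 2)
Step 5: +0 fires, +2 burnt (F count now 0)
Fire out after step 5
Initially T: 21, now '.': 28
Total burnt (originally-T cells now '.'): 19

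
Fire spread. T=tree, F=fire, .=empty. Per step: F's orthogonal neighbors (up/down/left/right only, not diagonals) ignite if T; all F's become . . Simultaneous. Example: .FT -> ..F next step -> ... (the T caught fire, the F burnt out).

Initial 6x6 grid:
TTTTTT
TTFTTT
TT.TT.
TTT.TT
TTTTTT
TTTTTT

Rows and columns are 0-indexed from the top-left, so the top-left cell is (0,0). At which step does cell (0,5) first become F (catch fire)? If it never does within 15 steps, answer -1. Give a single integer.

Step 1: cell (0,5)='T' (+3 fires, +1 burnt)
Step 2: cell (0,5)='T' (+6 fires, +3 burnt)
Step 3: cell (0,5)='T' (+6 fires, +6 burnt)
Step 4: cell (0,5)='F' (+5 fires, +6 burnt)
  -> target ignites at step 4
Step 5: cell (0,5)='.' (+5 fires, +5 burnt)
Step 6: cell (0,5)='.' (+5 fires, +5 burnt)
Step 7: cell (0,5)='.' (+2 fires, +5 burnt)
Step 8: cell (0,5)='.' (+0 fires, +2 burnt)
  fire out at step 8

4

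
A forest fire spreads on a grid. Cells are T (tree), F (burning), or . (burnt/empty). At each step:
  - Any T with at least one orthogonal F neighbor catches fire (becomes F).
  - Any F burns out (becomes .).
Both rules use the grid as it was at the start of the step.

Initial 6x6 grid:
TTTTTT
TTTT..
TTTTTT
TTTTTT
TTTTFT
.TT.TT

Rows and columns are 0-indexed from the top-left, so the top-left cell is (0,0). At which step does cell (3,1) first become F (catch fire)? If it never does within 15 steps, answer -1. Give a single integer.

Step 1: cell (3,1)='T' (+4 fires, +1 burnt)
Step 2: cell (3,1)='T' (+5 fires, +4 burnt)
Step 3: cell (3,1)='T' (+5 fires, +5 burnt)
Step 4: cell (3,1)='F' (+5 fires, +5 burnt)
  -> target ignites at step 4
Step 5: cell (3,1)='.' (+4 fires, +5 burnt)
Step 6: cell (3,1)='.' (+4 fires, +4 burnt)
Step 7: cell (3,1)='.' (+3 fires, +4 burnt)
Step 8: cell (3,1)='.' (+1 fires, +3 burnt)
Step 9: cell (3,1)='.' (+0 fires, +1 burnt)
  fire out at step 9

4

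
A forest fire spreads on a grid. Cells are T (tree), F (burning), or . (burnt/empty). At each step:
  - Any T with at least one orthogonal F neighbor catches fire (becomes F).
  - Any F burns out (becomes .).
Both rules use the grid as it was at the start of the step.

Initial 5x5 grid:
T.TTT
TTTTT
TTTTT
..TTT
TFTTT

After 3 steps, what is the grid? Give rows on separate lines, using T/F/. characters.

Step 1: 2 trees catch fire, 1 burn out
  T.TTT
  TTTTT
  TTTTT
  ..TTT
  F.FTT
Step 2: 2 trees catch fire, 2 burn out
  T.TTT
  TTTTT
  TTTTT
  ..FTT
  ...FT
Step 3: 3 trees catch fire, 2 burn out
  T.TTT
  TTTTT
  TTFTT
  ...FT
  ....F

T.TTT
TTTTT
TTFTT
...FT
....F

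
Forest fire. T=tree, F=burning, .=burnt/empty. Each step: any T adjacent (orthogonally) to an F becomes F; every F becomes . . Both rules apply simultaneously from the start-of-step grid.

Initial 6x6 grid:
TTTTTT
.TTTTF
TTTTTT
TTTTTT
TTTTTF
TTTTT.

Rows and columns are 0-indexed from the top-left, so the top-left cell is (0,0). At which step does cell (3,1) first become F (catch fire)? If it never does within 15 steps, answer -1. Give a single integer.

Step 1: cell (3,1)='T' (+5 fires, +2 burnt)
Step 2: cell (3,1)='T' (+6 fires, +5 burnt)
Step 3: cell (3,1)='T' (+6 fires, +6 burnt)
Step 4: cell (3,1)='T' (+6 fires, +6 burnt)
Step 5: cell (3,1)='F' (+5 fires, +6 burnt)
  -> target ignites at step 5
Step 6: cell (3,1)='.' (+4 fires, +5 burnt)
Step 7: cell (3,1)='.' (+0 fires, +4 burnt)
  fire out at step 7

5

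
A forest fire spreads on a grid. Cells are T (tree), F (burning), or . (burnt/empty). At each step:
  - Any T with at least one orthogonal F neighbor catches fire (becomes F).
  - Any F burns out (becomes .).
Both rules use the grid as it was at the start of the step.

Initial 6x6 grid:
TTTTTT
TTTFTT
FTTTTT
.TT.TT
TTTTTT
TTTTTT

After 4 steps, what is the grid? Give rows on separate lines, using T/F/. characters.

Step 1: 6 trees catch fire, 2 burn out
  TTTFTT
  FTF.FT
  .FTFTT
  .TT.TT
  TTTTTT
  TTTTTT
Step 2: 8 trees catch fire, 6 burn out
  FTF.FT
  .F...F
  ..F.FT
  .FT.TT
  TTTTTT
  TTTTTT
Step 3: 6 trees catch fire, 8 burn out
  .F...F
  ......
  .....F
  ..F.FT
  TFTTTT
  TTTTTT
Step 4: 5 trees catch fire, 6 burn out
  ......
  ......
  ......
  .....F
  F.FTFT
  TFTTTT

......
......
......
.....F
F.FTFT
TFTTTT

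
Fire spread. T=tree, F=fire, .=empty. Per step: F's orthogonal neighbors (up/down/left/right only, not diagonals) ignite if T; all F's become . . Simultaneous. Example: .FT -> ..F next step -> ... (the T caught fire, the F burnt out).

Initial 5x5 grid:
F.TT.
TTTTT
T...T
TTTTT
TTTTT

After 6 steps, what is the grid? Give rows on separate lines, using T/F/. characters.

Step 1: 1 trees catch fire, 1 burn out
  ..TT.
  FTTTT
  T...T
  TTTTT
  TTTTT
Step 2: 2 trees catch fire, 1 burn out
  ..TT.
  .FTTT
  F...T
  TTTTT
  TTTTT
Step 3: 2 trees catch fire, 2 burn out
  ..TT.
  ..FTT
  ....T
  FTTTT
  TTTTT
Step 4: 4 trees catch fire, 2 burn out
  ..FT.
  ...FT
  ....T
  .FTTT
  FTTTT
Step 5: 4 trees catch fire, 4 burn out
  ...F.
  ....F
  ....T
  ..FTT
  .FTTT
Step 6: 3 trees catch fire, 4 burn out
  .....
  .....
  ....F
  ...FT
  ..FTT

.....
.....
....F
...FT
..FTT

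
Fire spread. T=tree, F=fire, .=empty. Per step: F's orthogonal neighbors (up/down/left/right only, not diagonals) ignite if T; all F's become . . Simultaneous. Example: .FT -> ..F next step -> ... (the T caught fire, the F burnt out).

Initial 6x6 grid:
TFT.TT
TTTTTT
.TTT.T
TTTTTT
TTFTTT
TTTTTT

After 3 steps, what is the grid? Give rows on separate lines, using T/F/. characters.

Step 1: 7 trees catch fire, 2 burn out
  F.F.TT
  TFTTTT
  .TTT.T
  TTFTTT
  TF.FTT
  TTFTTT
Step 2: 10 trees catch fire, 7 burn out
  ....TT
  F.FTTT
  .FFT.T
  TF.FTT
  F...FT
  TF.FTT
Step 3: 7 trees catch fire, 10 burn out
  ....TT
  ...FTT
  ...F.T
  F...FT
  .....F
  F...FT

....TT
...FTT
...F.T
F...FT
.....F
F...FT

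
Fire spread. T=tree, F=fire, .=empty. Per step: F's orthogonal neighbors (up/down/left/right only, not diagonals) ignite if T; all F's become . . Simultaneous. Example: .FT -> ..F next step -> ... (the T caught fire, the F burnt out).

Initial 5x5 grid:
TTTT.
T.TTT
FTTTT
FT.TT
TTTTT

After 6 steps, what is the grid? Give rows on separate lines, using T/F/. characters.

Step 1: 4 trees catch fire, 2 burn out
  TTTT.
  F.TTT
  .FTTT
  .F.TT
  FTTTT
Step 2: 3 trees catch fire, 4 burn out
  FTTT.
  ..TTT
  ..FTT
  ...TT
  .FTTT
Step 3: 4 trees catch fire, 3 burn out
  .FTT.
  ..FTT
  ...FT
  ...TT
  ..FTT
Step 4: 5 trees catch fire, 4 burn out
  ..FT.
  ...FT
  ....F
  ...FT
  ...FT
Step 5: 4 trees catch fire, 5 burn out
  ...F.
  ....F
  .....
  ....F
  ....F
Step 6: 0 trees catch fire, 4 burn out
  .....
  .....
  .....
  .....
  .....

.....
.....
.....
.....
.....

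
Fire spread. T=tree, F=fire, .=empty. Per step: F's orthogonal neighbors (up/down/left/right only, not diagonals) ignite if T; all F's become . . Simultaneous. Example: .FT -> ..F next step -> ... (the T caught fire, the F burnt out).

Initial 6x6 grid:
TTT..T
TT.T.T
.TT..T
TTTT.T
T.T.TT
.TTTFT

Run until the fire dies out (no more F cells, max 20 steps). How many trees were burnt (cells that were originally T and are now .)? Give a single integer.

Step 1: +3 fires, +1 burnt (F count now 3)
Step 2: +2 fires, +3 burnt (F count now 2)
Step 3: +3 fires, +2 burnt (F count now 3)
Step 4: +2 fires, +3 burnt (F count now 2)
Step 5: +4 fires, +2 burnt (F count now 4)
Step 6: +3 fires, +4 burnt (F count now 3)
Step 7: +2 fires, +3 burnt (F count now 2)
Step 8: +2 fires, +2 burnt (F count now 2)
Step 9: +2 fires, +2 burnt (F count now 2)
Step 10: +0 fires, +2 burnt (F count now 0)
Fire out after step 10
Initially T: 24, now '.': 35
Total burnt (originally-T cells now '.'): 23

Answer: 23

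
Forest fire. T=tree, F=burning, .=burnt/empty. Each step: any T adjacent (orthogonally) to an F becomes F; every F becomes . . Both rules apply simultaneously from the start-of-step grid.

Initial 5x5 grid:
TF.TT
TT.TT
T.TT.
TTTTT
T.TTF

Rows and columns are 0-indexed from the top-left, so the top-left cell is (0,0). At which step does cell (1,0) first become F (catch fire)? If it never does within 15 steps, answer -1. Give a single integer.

Step 1: cell (1,0)='T' (+4 fires, +2 burnt)
Step 2: cell (1,0)='F' (+3 fires, +4 burnt)
  -> target ignites at step 2
Step 3: cell (1,0)='.' (+3 fires, +3 burnt)
Step 4: cell (1,0)='.' (+4 fires, +3 burnt)
Step 5: cell (1,0)='.' (+3 fires, +4 burnt)
Step 6: cell (1,0)='.' (+1 fires, +3 burnt)
Step 7: cell (1,0)='.' (+0 fires, +1 burnt)
  fire out at step 7

2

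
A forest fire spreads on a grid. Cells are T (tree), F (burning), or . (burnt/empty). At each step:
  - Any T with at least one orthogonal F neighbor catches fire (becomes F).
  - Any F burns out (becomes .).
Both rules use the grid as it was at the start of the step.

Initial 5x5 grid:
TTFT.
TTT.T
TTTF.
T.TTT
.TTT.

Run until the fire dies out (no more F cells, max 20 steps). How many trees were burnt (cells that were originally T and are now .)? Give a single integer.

Answer: 16

Derivation:
Step 1: +5 fires, +2 burnt (F count now 5)
Step 2: +6 fires, +5 burnt (F count now 6)
Step 3: +3 fires, +6 burnt (F count now 3)
Step 4: +2 fires, +3 burnt (F count now 2)
Step 5: +0 fires, +2 burnt (F count now 0)
Fire out after step 5
Initially T: 17, now '.': 24
Total burnt (originally-T cells now '.'): 16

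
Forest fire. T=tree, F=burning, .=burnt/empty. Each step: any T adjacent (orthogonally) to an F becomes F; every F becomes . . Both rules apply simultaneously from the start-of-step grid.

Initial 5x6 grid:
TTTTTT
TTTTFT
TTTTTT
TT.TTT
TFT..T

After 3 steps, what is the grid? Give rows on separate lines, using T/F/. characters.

Step 1: 7 trees catch fire, 2 burn out
  TTTTFT
  TTTF.F
  TTTTFT
  TF.TTT
  F.F..T
Step 2: 8 trees catch fire, 7 burn out
  TTTF.F
  TTF...
  TFTF.F
  F..TFT
  .....T
Step 3: 6 trees catch fire, 8 burn out
  TTF...
  TF....
  F.F...
  ...F.F
  .....T

TTF...
TF....
F.F...
...F.F
.....T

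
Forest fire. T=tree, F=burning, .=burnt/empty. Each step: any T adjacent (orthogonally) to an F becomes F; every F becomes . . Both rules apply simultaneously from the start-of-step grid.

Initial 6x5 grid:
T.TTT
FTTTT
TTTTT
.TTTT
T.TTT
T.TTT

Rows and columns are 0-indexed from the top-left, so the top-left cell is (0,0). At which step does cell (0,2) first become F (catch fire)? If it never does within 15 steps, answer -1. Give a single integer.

Step 1: cell (0,2)='T' (+3 fires, +1 burnt)
Step 2: cell (0,2)='T' (+2 fires, +3 burnt)
Step 3: cell (0,2)='F' (+4 fires, +2 burnt)
  -> target ignites at step 3
Step 4: cell (0,2)='.' (+4 fires, +4 burnt)
Step 5: cell (0,2)='.' (+4 fires, +4 burnt)
Step 6: cell (0,2)='.' (+3 fires, +4 burnt)
Step 7: cell (0,2)='.' (+2 fires, +3 burnt)
Step 8: cell (0,2)='.' (+1 fires, +2 burnt)
Step 9: cell (0,2)='.' (+0 fires, +1 burnt)
  fire out at step 9

3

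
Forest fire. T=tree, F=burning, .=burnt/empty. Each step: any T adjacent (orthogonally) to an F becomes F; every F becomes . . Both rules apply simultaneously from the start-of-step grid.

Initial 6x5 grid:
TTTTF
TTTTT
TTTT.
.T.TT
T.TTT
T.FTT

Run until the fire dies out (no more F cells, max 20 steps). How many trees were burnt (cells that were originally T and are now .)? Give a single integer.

Step 1: +4 fires, +2 burnt (F count now 4)
Step 2: +4 fires, +4 burnt (F count now 4)
Step 3: +5 fires, +4 burnt (F count now 5)
Step 4: +4 fires, +5 burnt (F count now 4)
Step 5: +2 fires, +4 burnt (F count now 2)
Step 6: +2 fires, +2 burnt (F count now 2)
Step 7: +0 fires, +2 burnt (F count now 0)
Fire out after step 7
Initially T: 23, now '.': 28
Total burnt (originally-T cells now '.'): 21

Answer: 21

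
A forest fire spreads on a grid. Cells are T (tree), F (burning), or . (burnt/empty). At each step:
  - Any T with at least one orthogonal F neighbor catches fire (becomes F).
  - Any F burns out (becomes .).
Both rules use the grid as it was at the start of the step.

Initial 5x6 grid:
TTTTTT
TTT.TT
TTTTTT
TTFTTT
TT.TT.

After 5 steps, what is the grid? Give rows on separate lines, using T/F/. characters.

Step 1: 3 trees catch fire, 1 burn out
  TTTTTT
  TTT.TT
  TTFTTT
  TF.FTT
  TT.TT.
Step 2: 7 trees catch fire, 3 burn out
  TTTTTT
  TTF.TT
  TF.FTT
  F...FT
  TF.FT.
Step 3: 7 trees catch fire, 7 burn out
  TTFTTT
  TF..TT
  F...FT
  .....F
  F...F.
Step 4: 5 trees catch fire, 7 burn out
  TF.FTT
  F...FT
  .....F
  ......
  ......
Step 5: 3 trees catch fire, 5 burn out
  F...FT
  .....F
  ......
  ......
  ......

F...FT
.....F
......
......
......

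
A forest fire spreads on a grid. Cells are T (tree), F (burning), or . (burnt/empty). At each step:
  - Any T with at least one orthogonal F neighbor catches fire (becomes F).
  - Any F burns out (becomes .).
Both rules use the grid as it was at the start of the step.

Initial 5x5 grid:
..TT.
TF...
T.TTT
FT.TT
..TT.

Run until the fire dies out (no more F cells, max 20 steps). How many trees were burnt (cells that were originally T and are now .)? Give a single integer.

Answer: 3

Derivation:
Step 1: +3 fires, +2 burnt (F count now 3)
Step 2: +0 fires, +3 burnt (F count now 0)
Fire out after step 2
Initially T: 12, now '.': 16
Total burnt (originally-T cells now '.'): 3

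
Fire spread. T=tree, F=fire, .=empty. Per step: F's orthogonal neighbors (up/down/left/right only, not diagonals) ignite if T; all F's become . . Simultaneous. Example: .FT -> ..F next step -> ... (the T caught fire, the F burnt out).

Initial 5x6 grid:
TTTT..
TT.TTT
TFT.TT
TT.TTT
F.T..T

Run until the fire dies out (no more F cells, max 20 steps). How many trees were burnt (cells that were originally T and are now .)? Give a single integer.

Step 1: +5 fires, +2 burnt (F count now 5)
Step 2: +2 fires, +5 burnt (F count now 2)
Step 3: +2 fires, +2 burnt (F count now 2)
Step 4: +1 fires, +2 burnt (F count now 1)
Step 5: +1 fires, +1 burnt (F count now 1)
Step 6: +1 fires, +1 burnt (F count now 1)
Step 7: +2 fires, +1 burnt (F count now 2)
Step 8: +2 fires, +2 burnt (F count now 2)
Step 9: +2 fires, +2 burnt (F count now 2)
Step 10: +1 fires, +2 burnt (F count now 1)
Step 11: +0 fires, +1 burnt (F count now 0)
Fire out after step 11
Initially T: 20, now '.': 29
Total burnt (originally-T cells now '.'): 19

Answer: 19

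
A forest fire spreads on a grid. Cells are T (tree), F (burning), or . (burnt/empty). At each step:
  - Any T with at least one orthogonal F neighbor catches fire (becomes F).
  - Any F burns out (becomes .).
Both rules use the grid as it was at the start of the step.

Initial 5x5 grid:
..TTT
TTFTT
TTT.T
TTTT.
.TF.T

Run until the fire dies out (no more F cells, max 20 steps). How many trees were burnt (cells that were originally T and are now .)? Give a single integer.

Step 1: +6 fires, +2 burnt (F count now 6)
Step 2: +6 fires, +6 burnt (F count now 6)
Step 3: +4 fires, +6 burnt (F count now 4)
Step 4: +0 fires, +4 burnt (F count now 0)
Fire out after step 4
Initially T: 17, now '.': 24
Total burnt (originally-T cells now '.'): 16

Answer: 16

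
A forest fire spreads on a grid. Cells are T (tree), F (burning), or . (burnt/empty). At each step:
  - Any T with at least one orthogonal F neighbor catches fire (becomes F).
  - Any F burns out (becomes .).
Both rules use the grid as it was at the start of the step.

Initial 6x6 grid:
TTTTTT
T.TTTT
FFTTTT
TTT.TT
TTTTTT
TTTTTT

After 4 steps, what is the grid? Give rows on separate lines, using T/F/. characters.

Step 1: 4 trees catch fire, 2 burn out
  TTTTTT
  F.TTTT
  ..FTTT
  FFT.TT
  TTTTTT
  TTTTTT
Step 2: 6 trees catch fire, 4 burn out
  FTTTTT
  ..FTTT
  ...FTT
  ..F.TT
  FFTTTT
  TTTTTT
Step 3: 7 trees catch fire, 6 burn out
  .FFTTT
  ...FTT
  ....FT
  ....TT
  ..FTTT
  FFTTTT
Step 4: 6 trees catch fire, 7 burn out
  ...FTT
  ....FT
  .....F
  ....FT
  ...FTT
  ..FTTT

...FTT
....FT
.....F
....FT
...FTT
..FTTT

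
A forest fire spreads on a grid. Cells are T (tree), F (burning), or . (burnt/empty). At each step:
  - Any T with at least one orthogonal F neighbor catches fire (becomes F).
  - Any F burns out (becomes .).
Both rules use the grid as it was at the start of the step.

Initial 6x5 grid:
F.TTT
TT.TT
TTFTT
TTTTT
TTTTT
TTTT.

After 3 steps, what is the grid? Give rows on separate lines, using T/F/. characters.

Step 1: 4 trees catch fire, 2 burn out
  ..TTT
  FT.TT
  TF.FT
  TTFTT
  TTTTT
  TTTT.
Step 2: 7 trees catch fire, 4 burn out
  ..TTT
  .F.FT
  F...F
  TF.FT
  TTFTT
  TTTT.
Step 3: 7 trees catch fire, 7 burn out
  ..TFT
  ....F
  .....
  F...F
  TF.FT
  TTFT.

..TFT
....F
.....
F...F
TF.FT
TTFT.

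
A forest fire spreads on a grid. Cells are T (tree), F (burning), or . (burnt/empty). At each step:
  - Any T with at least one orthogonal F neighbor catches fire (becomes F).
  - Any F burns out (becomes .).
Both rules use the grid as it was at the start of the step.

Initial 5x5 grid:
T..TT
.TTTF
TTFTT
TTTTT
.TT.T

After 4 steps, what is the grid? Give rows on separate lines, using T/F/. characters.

Step 1: 7 trees catch fire, 2 burn out
  T..TF
  .TFF.
  TF.FF
  TTFTT
  .TT.T
Step 2: 7 trees catch fire, 7 burn out
  T..F.
  .F...
  F....
  TF.FF
  .TF.T
Step 3: 3 trees catch fire, 7 burn out
  T....
  .....
  .....
  F....
  .F..F
Step 4: 0 trees catch fire, 3 burn out
  T....
  .....
  .....
  .....
  .....

T....
.....
.....
.....
.....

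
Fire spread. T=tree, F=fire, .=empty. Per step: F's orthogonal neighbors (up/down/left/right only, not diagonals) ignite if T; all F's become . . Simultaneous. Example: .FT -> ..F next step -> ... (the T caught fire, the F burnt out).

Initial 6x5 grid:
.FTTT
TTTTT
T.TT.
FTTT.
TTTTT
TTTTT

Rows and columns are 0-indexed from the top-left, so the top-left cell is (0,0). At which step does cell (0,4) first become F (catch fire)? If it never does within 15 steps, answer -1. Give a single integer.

Step 1: cell (0,4)='T' (+5 fires, +2 burnt)
Step 2: cell (0,4)='T' (+6 fires, +5 burnt)
Step 3: cell (0,4)='F' (+6 fires, +6 burnt)
  -> target ignites at step 3
Step 4: cell (0,4)='.' (+4 fires, +6 burnt)
Step 5: cell (0,4)='.' (+2 fires, +4 burnt)
Step 6: cell (0,4)='.' (+1 fires, +2 burnt)
Step 7: cell (0,4)='.' (+0 fires, +1 burnt)
  fire out at step 7

3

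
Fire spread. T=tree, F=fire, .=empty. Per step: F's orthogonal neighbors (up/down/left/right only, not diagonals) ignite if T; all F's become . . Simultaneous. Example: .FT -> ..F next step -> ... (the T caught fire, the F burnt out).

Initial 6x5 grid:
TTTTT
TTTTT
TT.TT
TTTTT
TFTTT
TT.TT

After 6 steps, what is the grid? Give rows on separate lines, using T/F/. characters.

Step 1: 4 trees catch fire, 1 burn out
  TTTTT
  TTTTT
  TT.TT
  TFTTT
  F.FTT
  TF.TT
Step 2: 5 trees catch fire, 4 burn out
  TTTTT
  TTTTT
  TF.TT
  F.FTT
  ...FT
  F..TT
Step 3: 5 trees catch fire, 5 burn out
  TTTTT
  TFTTT
  F..TT
  ...FT
  ....F
  ...FT
Step 4: 6 trees catch fire, 5 burn out
  TFTTT
  F.FTT
  ...FT
  ....F
  .....
  ....F
Step 5: 4 trees catch fire, 6 burn out
  F.FTT
  ...FT
  ....F
  .....
  .....
  .....
Step 6: 2 trees catch fire, 4 burn out
  ...FT
  ....F
  .....
  .....
  .....
  .....

...FT
....F
.....
.....
.....
.....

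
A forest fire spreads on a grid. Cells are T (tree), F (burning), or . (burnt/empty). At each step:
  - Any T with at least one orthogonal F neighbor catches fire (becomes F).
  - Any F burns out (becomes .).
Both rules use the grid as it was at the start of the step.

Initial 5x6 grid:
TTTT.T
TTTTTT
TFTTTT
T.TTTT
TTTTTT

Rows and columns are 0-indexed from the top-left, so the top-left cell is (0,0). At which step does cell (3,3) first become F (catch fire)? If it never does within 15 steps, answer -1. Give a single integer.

Step 1: cell (3,3)='T' (+3 fires, +1 burnt)
Step 2: cell (3,3)='T' (+6 fires, +3 burnt)
Step 3: cell (3,3)='F' (+7 fires, +6 burnt)
  -> target ignites at step 3
Step 4: cell (3,3)='.' (+6 fires, +7 burnt)
Step 5: cell (3,3)='.' (+3 fires, +6 burnt)
Step 6: cell (3,3)='.' (+2 fires, +3 burnt)
Step 7: cell (3,3)='.' (+0 fires, +2 burnt)
  fire out at step 7

3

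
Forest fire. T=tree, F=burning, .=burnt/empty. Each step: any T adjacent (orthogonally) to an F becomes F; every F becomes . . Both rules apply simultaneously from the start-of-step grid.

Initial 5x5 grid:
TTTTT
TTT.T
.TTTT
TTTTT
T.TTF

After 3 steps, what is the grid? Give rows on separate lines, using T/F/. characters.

Step 1: 2 trees catch fire, 1 burn out
  TTTTT
  TTT.T
  .TTTT
  TTTTF
  T.TF.
Step 2: 3 trees catch fire, 2 burn out
  TTTTT
  TTT.T
  .TTTF
  TTTF.
  T.F..
Step 3: 3 trees catch fire, 3 burn out
  TTTTT
  TTT.F
  .TTF.
  TTF..
  T....

TTTTT
TTT.F
.TTF.
TTF..
T....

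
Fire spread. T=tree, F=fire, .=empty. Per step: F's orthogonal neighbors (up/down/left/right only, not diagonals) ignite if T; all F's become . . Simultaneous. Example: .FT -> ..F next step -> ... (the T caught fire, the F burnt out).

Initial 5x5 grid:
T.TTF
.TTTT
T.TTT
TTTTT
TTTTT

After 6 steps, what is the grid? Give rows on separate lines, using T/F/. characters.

Step 1: 2 trees catch fire, 1 burn out
  T.TF.
  .TTTF
  T.TTT
  TTTTT
  TTTTT
Step 2: 3 trees catch fire, 2 burn out
  T.F..
  .TTF.
  T.TTF
  TTTTT
  TTTTT
Step 3: 3 trees catch fire, 3 burn out
  T....
  .TF..
  T.TF.
  TTTTF
  TTTTT
Step 4: 4 trees catch fire, 3 burn out
  T....
  .F...
  T.F..
  TTTF.
  TTTTF
Step 5: 2 trees catch fire, 4 burn out
  T....
  .....
  T....
  TTF..
  TTTF.
Step 6: 2 trees catch fire, 2 burn out
  T....
  .....
  T....
  TF...
  TTF..

T....
.....
T....
TF...
TTF..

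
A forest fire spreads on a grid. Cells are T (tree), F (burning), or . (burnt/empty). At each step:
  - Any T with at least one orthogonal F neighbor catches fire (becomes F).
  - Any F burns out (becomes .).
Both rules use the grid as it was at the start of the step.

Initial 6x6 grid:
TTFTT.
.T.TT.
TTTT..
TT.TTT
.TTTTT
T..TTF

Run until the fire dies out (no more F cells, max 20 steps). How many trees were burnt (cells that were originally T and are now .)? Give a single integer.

Step 1: +4 fires, +2 burnt (F count now 4)
Step 2: +7 fires, +4 burnt (F count now 7)
Step 3: +5 fires, +7 burnt (F count now 5)
Step 4: +5 fires, +5 burnt (F count now 5)
Step 5: +2 fires, +5 burnt (F count now 2)
Step 6: +0 fires, +2 burnt (F count now 0)
Fire out after step 6
Initially T: 24, now '.': 35
Total burnt (originally-T cells now '.'): 23

Answer: 23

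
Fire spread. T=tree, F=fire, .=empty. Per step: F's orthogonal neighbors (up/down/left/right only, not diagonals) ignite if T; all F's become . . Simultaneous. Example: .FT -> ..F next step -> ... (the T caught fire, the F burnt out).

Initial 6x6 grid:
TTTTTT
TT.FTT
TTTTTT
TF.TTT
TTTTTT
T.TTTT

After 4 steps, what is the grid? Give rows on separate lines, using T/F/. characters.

Step 1: 6 trees catch fire, 2 burn out
  TTTFTT
  TT..FT
  TFTFTT
  F..TTT
  TFTTTT
  T.TTTT
Step 2: 10 trees catch fire, 6 burn out
  TTF.FT
  TF...F
  F.F.FT
  ...FTT
  F.FTTT
  T.TTTT
Step 3: 8 trees catch fire, 10 burn out
  TF...F
  F.....
  .....F
  ....FT
  ...FTT
  F.FTTT
Step 4: 4 trees catch fire, 8 burn out
  F.....
  ......
  ......
  .....F
  ....FT
  ...FTT

F.....
......
......
.....F
....FT
...FTT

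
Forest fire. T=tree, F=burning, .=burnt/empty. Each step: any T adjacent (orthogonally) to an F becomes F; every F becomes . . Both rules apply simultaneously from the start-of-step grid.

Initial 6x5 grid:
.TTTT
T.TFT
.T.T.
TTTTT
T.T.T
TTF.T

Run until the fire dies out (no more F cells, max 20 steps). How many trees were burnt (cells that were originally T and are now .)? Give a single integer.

Answer: 19

Derivation:
Step 1: +6 fires, +2 burnt (F count now 6)
Step 2: +5 fires, +6 burnt (F count now 5)
Step 3: +4 fires, +5 burnt (F count now 4)
Step 4: +3 fires, +4 burnt (F count now 3)
Step 5: +1 fires, +3 burnt (F count now 1)
Step 6: +0 fires, +1 burnt (F count now 0)
Fire out after step 6
Initially T: 20, now '.': 29
Total burnt (originally-T cells now '.'): 19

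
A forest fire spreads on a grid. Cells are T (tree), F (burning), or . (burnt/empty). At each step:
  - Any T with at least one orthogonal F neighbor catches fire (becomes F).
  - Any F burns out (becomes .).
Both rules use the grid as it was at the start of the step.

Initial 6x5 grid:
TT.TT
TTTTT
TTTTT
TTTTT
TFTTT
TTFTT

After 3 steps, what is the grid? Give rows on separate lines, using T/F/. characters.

Step 1: 5 trees catch fire, 2 burn out
  TT.TT
  TTTTT
  TTTTT
  TFTTT
  F.FTT
  TF.FT
Step 2: 6 trees catch fire, 5 burn out
  TT.TT
  TTTTT
  TFTTT
  F.FTT
  ...FT
  F...F
Step 3: 5 trees catch fire, 6 burn out
  TT.TT
  TFTTT
  F.FTT
  ...FT
  ....F
  .....

TT.TT
TFTTT
F.FTT
...FT
....F
.....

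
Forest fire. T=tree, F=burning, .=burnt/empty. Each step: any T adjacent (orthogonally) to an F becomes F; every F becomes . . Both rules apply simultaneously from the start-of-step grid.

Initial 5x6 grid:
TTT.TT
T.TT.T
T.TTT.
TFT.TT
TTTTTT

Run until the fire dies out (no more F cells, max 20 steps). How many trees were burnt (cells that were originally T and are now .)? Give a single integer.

Answer: 20

Derivation:
Step 1: +3 fires, +1 burnt (F count now 3)
Step 2: +4 fires, +3 burnt (F count now 4)
Step 3: +4 fires, +4 burnt (F count now 4)
Step 4: +5 fires, +4 burnt (F count now 5)
Step 5: +3 fires, +5 burnt (F count now 3)
Step 6: +1 fires, +3 burnt (F count now 1)
Step 7: +0 fires, +1 burnt (F count now 0)
Fire out after step 7
Initially T: 23, now '.': 27
Total burnt (originally-T cells now '.'): 20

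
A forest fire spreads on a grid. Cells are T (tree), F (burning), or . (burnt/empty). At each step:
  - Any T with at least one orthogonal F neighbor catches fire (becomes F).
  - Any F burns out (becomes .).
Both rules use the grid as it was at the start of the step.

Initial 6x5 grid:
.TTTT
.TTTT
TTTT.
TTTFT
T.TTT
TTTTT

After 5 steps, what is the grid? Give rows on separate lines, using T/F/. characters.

Step 1: 4 trees catch fire, 1 burn out
  .TTTT
  .TTTT
  TTTF.
  TTF.F
  T.TFT
  TTTTT
Step 2: 6 trees catch fire, 4 burn out
  .TTTT
  .TTFT
  TTF..
  TF...
  T.F.F
  TTTFT
Step 3: 7 trees catch fire, 6 burn out
  .TTFT
  .TF.F
  TF...
  F....
  T....
  TTF.F
Step 4: 6 trees catch fire, 7 burn out
  .TF.F
  .F...
  F....
  .....
  F....
  TF...
Step 5: 2 trees catch fire, 6 burn out
  .F...
  .....
  .....
  .....
  .....
  F....

.F...
.....
.....
.....
.....
F....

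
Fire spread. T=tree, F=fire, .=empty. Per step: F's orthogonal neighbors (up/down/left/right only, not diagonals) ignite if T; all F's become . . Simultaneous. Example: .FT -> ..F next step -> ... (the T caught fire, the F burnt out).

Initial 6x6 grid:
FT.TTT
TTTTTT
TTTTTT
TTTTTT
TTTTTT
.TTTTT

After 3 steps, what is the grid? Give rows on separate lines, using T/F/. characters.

Step 1: 2 trees catch fire, 1 burn out
  .F.TTT
  FTTTTT
  TTTTTT
  TTTTTT
  TTTTTT
  .TTTTT
Step 2: 2 trees catch fire, 2 burn out
  ...TTT
  .FTTTT
  FTTTTT
  TTTTTT
  TTTTTT
  .TTTTT
Step 3: 3 trees catch fire, 2 burn out
  ...TTT
  ..FTTT
  .FTTTT
  FTTTTT
  TTTTTT
  .TTTTT

...TTT
..FTTT
.FTTTT
FTTTTT
TTTTTT
.TTTTT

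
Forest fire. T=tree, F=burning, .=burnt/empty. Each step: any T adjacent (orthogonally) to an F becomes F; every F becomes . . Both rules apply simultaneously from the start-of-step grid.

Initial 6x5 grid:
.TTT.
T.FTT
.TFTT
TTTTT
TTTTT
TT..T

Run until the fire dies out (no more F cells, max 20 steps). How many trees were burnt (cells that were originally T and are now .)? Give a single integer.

Step 1: +5 fires, +2 burnt (F count now 5)
Step 2: +7 fires, +5 burnt (F count now 7)
Step 3: +4 fires, +7 burnt (F count now 4)
Step 4: +3 fires, +4 burnt (F count now 3)
Step 5: +2 fires, +3 burnt (F count now 2)
Step 6: +0 fires, +2 burnt (F count now 0)
Fire out after step 6
Initially T: 22, now '.': 29
Total burnt (originally-T cells now '.'): 21

Answer: 21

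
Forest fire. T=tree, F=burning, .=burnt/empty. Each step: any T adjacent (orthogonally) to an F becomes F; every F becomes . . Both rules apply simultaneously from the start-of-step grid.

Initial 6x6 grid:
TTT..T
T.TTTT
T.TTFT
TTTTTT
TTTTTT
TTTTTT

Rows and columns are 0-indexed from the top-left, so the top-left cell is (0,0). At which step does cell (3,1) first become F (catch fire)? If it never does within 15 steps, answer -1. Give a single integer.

Step 1: cell (3,1)='T' (+4 fires, +1 burnt)
Step 2: cell (3,1)='T' (+6 fires, +4 burnt)
Step 3: cell (3,1)='T' (+6 fires, +6 burnt)
Step 4: cell (3,1)='F' (+5 fires, +6 burnt)
  -> target ignites at step 4
Step 5: cell (3,1)='.' (+4 fires, +5 burnt)
Step 6: cell (3,1)='.' (+4 fires, +4 burnt)
Step 7: cell (3,1)='.' (+2 fires, +4 burnt)
Step 8: cell (3,1)='.' (+0 fires, +2 burnt)
  fire out at step 8

4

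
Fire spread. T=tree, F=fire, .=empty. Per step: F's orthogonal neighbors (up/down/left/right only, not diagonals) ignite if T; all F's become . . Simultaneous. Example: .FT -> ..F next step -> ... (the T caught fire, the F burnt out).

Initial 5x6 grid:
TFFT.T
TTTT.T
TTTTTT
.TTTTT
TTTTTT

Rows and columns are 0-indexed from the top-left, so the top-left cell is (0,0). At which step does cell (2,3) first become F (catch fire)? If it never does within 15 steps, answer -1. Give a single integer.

Step 1: cell (2,3)='T' (+4 fires, +2 burnt)
Step 2: cell (2,3)='T' (+4 fires, +4 burnt)
Step 3: cell (2,3)='F' (+4 fires, +4 burnt)
  -> target ignites at step 3
Step 4: cell (2,3)='.' (+4 fires, +4 burnt)
Step 5: cell (2,3)='.' (+4 fires, +4 burnt)
Step 6: cell (2,3)='.' (+3 fires, +4 burnt)
Step 7: cell (2,3)='.' (+2 fires, +3 burnt)
Step 8: cell (2,3)='.' (+0 fires, +2 burnt)
  fire out at step 8

3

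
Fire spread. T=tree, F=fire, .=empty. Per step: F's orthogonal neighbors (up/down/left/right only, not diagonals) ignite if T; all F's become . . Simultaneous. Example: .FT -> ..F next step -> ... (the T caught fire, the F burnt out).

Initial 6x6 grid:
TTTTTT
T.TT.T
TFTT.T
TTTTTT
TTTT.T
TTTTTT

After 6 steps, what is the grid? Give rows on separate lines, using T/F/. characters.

Step 1: 3 trees catch fire, 1 burn out
  TTTTTT
  T.TT.T
  F.FT.T
  TFTTTT
  TTTT.T
  TTTTTT
Step 2: 6 trees catch fire, 3 burn out
  TTTTTT
  F.FT.T
  ...F.T
  F.FTTT
  TFTT.T
  TTTTTT
Step 3: 7 trees catch fire, 6 burn out
  FTFTTT
  ...F.T
  .....T
  ...FTT
  F.FT.T
  TFTTTT
Step 4: 6 trees catch fire, 7 burn out
  .F.FTT
  .....T
  .....T
  ....FT
  ...F.T
  F.FTTT
Step 5: 3 trees catch fire, 6 burn out
  ....FT
  .....T
  .....T
  .....F
  .....T
  ...FTT
Step 6: 4 trees catch fire, 3 burn out
  .....F
  .....T
  .....F
  ......
  .....F
  ....FT

.....F
.....T
.....F
......
.....F
....FT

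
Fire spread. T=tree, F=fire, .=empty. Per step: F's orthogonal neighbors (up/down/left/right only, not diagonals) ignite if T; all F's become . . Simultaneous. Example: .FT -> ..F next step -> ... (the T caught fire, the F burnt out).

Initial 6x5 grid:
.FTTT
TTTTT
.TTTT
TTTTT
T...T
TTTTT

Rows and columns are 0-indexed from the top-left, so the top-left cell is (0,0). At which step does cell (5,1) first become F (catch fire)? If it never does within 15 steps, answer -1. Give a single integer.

Step 1: cell (5,1)='T' (+2 fires, +1 burnt)
Step 2: cell (5,1)='T' (+4 fires, +2 burnt)
Step 3: cell (5,1)='T' (+4 fires, +4 burnt)
Step 4: cell (5,1)='T' (+4 fires, +4 burnt)
Step 5: cell (5,1)='T' (+3 fires, +4 burnt)
Step 6: cell (5,1)='T' (+2 fires, +3 burnt)
Step 7: cell (5,1)='F' (+2 fires, +2 burnt)
  -> target ignites at step 7
Step 8: cell (5,1)='.' (+2 fires, +2 burnt)
Step 9: cell (5,1)='.' (+1 fires, +2 burnt)
Step 10: cell (5,1)='.' (+0 fires, +1 burnt)
  fire out at step 10

7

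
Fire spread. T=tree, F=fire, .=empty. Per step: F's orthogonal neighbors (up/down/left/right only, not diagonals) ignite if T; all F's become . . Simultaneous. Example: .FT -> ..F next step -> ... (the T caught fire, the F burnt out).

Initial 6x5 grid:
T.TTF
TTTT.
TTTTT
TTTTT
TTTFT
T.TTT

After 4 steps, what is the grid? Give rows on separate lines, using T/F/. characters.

Step 1: 5 trees catch fire, 2 burn out
  T.TF.
  TTTT.
  TTTTT
  TTTFT
  TTF.F
  T.TFT
Step 2: 8 trees catch fire, 5 burn out
  T.F..
  TTTF.
  TTTFT
  TTF.F
  TF...
  T.F.F
Step 3: 5 trees catch fire, 8 burn out
  T....
  TTF..
  TTF.F
  TF...
  F....
  T....
Step 4: 4 trees catch fire, 5 burn out
  T....
  TF...
  TF...
  F....
  .....
  F....

T....
TF...
TF...
F....
.....
F....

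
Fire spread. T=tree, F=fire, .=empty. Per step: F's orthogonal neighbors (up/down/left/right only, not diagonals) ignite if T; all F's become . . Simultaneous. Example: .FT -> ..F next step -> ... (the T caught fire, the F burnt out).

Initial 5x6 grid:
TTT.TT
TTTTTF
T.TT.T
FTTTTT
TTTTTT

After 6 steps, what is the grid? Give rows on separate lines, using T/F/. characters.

Step 1: 6 trees catch fire, 2 burn out
  TTT.TF
  TTTTF.
  F.TT.F
  .FTTTT
  FTTTTT
Step 2: 6 trees catch fire, 6 burn out
  TTT.F.
  FTTF..
  ..TT..
  ..FTTF
  .FTTTT
Step 3: 9 trees catch fire, 6 burn out
  FTT...
  .FF...
  ..FF..
  ...FF.
  ..FTTF
Step 4: 4 trees catch fire, 9 burn out
  .FF...
  ......
  ......
  ......
  ...FF.
Step 5: 0 trees catch fire, 4 burn out
  ......
  ......
  ......
  ......
  ......
Step 6: 0 trees catch fire, 0 burn out
  ......
  ......
  ......
  ......
  ......

......
......
......
......
......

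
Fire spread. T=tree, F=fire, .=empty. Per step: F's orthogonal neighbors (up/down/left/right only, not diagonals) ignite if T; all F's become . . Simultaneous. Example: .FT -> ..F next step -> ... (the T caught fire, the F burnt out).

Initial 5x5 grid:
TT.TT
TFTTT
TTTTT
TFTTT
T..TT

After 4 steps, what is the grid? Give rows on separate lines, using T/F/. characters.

Step 1: 6 trees catch fire, 2 burn out
  TF.TT
  F.FTT
  TFTTT
  F.FTT
  T..TT
Step 2: 6 trees catch fire, 6 burn out
  F..TT
  ...FT
  F.FTT
  ...FT
  F..TT
Step 3: 5 trees catch fire, 6 burn out
  ...FT
  ....F
  ...FT
  ....F
  ...FT
Step 4: 3 trees catch fire, 5 burn out
  ....F
  .....
  ....F
  .....
  ....F

....F
.....
....F
.....
....F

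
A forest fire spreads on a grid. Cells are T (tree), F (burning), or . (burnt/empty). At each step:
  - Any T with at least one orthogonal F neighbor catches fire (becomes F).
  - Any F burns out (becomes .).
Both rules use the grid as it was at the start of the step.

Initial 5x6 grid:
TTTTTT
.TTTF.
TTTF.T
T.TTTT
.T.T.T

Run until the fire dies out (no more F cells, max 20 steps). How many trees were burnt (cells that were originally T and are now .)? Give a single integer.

Answer: 20

Derivation:
Step 1: +4 fires, +2 burnt (F count now 4)
Step 2: +7 fires, +4 burnt (F count now 7)
Step 3: +4 fires, +7 burnt (F count now 4)
Step 4: +4 fires, +4 burnt (F count now 4)
Step 5: +1 fires, +4 burnt (F count now 1)
Step 6: +0 fires, +1 burnt (F count now 0)
Fire out after step 6
Initially T: 21, now '.': 29
Total burnt (originally-T cells now '.'): 20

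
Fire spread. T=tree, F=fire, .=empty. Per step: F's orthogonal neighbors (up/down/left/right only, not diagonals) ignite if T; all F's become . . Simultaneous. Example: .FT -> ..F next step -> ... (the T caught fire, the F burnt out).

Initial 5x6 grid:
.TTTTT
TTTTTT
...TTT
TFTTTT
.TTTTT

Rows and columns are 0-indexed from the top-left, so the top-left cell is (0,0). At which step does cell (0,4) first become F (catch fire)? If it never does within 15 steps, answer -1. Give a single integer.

Step 1: cell (0,4)='T' (+3 fires, +1 burnt)
Step 2: cell (0,4)='T' (+2 fires, +3 burnt)
Step 3: cell (0,4)='T' (+3 fires, +2 burnt)
Step 4: cell (0,4)='T' (+4 fires, +3 burnt)
Step 5: cell (0,4)='T' (+5 fires, +4 burnt)
Step 6: cell (0,4)='F' (+4 fires, +5 burnt)
  -> target ignites at step 6
Step 7: cell (0,4)='.' (+3 fires, +4 burnt)
Step 8: cell (0,4)='.' (+0 fires, +3 burnt)
  fire out at step 8

6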